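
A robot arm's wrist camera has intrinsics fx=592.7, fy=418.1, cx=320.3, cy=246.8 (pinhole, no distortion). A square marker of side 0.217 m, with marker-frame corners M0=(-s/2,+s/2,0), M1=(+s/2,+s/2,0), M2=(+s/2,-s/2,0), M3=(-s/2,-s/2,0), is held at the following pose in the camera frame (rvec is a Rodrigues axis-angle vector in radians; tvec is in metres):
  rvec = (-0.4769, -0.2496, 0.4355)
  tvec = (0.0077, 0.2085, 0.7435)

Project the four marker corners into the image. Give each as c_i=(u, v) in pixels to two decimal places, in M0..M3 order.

Intrinsics K: fx=592.7, fy=418.1, cx=320.3, cy=246.8
Marker side s = 0.217 m; corners in marker frame (Z=0):
  M0 = (-0.1085, +0.1085, 0)
  M1 = (+0.1085, +0.1085, 0)
  M2 = (+0.1085, -0.1085, 0)
  M3 = (-0.1085, -0.1085, 0)
rvec = (-0.4769, -0.2496, 0.4355), |rvec| = θ = 0.69238 rad = 39.671°
Rodrigues: sinθ=0.63837, 1−cosθ=0.23027; R = I + sinθ·[k]× + (1−cosθ)·[k]×²:
    [+0.87897 -0.34435 -0.32989]
    [+0.45871 +0.79965 +0.38749]
    [+0.13037 -0.49191 +0.86083]
t = (0.0077, 0.2085, 0.7435) m
M0: Pc = R·M0+t = (-0.12503, +0.24549, +0.67598); u = 592.7·(-0.12503)/0.67598 + 320.3 = 210.6734, v = 418.1·(+0.24549)/0.67598 + 246.8 = 398.6390
M1: Pc = R·M1+t = (+0.06571, +0.34503, +0.70427); u = 592.7·(+0.06571)/0.70427 + 320.3 = 375.5971, v = 418.1·(+0.34503)/0.70427 + 246.8 = 451.6324
M2: Pc = R·M2+t = (+0.14043, +0.17151, +0.81102); u = 592.7·(+0.14043)/0.81102 + 320.3 = 422.9282, v = 418.1·(+0.17151)/0.81102 + 246.8 = 335.2163
M3: Pc = R·M3+t = (-0.05031, +0.07197, +0.78273); u = 592.7·(-0.05031)/0.78273 + 320.3 = 282.2068, v = 418.1·(+0.07197)/0.78273 + 246.8 = 285.2423

c0=(210.67, 398.64) c1=(375.60, 451.63) c2=(422.93, 335.22) c3=(282.21, 285.24)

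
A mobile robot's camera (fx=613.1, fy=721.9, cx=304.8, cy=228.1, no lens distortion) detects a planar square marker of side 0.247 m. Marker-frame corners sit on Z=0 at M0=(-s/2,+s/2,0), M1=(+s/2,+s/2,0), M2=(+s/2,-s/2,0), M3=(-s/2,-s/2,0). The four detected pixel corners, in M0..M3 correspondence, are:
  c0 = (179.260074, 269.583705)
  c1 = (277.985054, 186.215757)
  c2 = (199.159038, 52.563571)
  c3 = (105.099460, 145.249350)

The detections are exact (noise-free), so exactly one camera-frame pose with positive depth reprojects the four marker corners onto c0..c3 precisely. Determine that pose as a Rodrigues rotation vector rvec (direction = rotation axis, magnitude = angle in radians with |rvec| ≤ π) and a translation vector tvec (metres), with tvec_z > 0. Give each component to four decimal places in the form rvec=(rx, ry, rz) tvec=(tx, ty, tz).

Intrinsics K: fx=613.1, fy=721.9, cx=304.8, cy=228.1
Marker side s = 0.247 m; corners in marker frame (Z=0):
  M0 = (-0.1235, +0.1235, 0)
  M1 = (+0.1235, +0.1235, 0)
  M2 = (+0.1235, -0.1235, 0)
  M3 = (-0.1235, -0.1235, 0)
Detected image corners:
  c0 = (179.260074, 269.583705) px
  c1 = (277.985054, 186.215757) px
  c2 = (199.159038, 52.563571) px
  c3 = (105.099460, 145.249350) px
Planar DLT: solve 8×8 A·h = b for H (H[2,2]=1):
  H  [+337.64862 +313.82842 +188.84106]
  H  [-401.50349 +525.42520 +165.09249]
  H  [-0.27646 +0.02343 +1.00000]
B = K⁻¹H; ‖b₁‖=0.877378, ‖b₂‖=0.877378; λ = 2/(‖b₁‖+‖b₂‖) = 1.139759, sign → tz>0 ⇒ λ=+1.139759
r₁ = λ·B[:,0] = (+0.78434,-0.53435,-0.31510); r₂ = λ·B[:,1] = (+0.57013,+0.82112,+0.02671)
r₃ = r₁×r₂ = (+0.24446,-0.20060,+0.94868); SVD([r₁ r₂ r₃]) → R = UVᵀ:
  R  [+0.78434 +0.57013 +0.24446]
  R  [-0.53435 +0.82112 -0.20060]
  R  [-0.31510 +0.02671 +0.94868]
t = (-0.21557, -0.09948, +1.13976) m
tr R = 2.554144; θ = arccos((tr R − 1)/2) = 0.680796 rad = 39.007°
axis k = ((R−Rᵀ)₃₂, (R−Rᵀ)₁₃, (R−Rᵀ)₂₁) / (2 sinθ) = (+0.180569, +0.444505, -0.877388)
rvec = θ·k = (+0.122931, +0.302617, -0.597323)

rvec=(0.1229, 0.3026, -0.5973) tvec=(-0.2156, -0.0995, 1.1398)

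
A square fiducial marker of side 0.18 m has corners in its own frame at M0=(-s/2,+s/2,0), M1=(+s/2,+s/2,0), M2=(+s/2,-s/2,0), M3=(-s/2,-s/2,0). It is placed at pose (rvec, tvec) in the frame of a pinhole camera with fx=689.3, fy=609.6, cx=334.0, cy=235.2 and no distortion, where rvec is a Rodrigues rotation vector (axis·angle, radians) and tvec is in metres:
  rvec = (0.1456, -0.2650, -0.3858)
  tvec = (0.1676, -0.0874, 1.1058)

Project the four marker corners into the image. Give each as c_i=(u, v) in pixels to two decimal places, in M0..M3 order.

c0=(408.35, 251.87) c1=(502.56, 213.90) c2=(468.42, 122.56) c3=(369.89, 158.25)

Intrinsics K: fx=689.3, fy=609.6, cx=334.0, cy=235.2
Marker side s = 0.18 m; corners in marker frame (Z=0):
  M0 = (-0.0900, +0.0900, 0)
  M1 = (+0.0900, +0.0900, 0)
  M2 = (+0.0900, -0.0900, 0)
  M3 = (-0.0900, -0.0900, 0)
rvec = (0.1456, -0.2650, -0.3858), |rvec| = θ = 0.49017 rad = 28.085°
Rodrigues: sinθ=0.47078, 1−cosθ=0.11775; R = I + sinθ·[k]× + (1−cosθ)·[k]×²:
    [+0.89264 +0.35163 -0.28204]
    [-0.38944 +0.91667 -0.08974]
    [+0.22699 +0.18994 +0.95520]
t = (0.1676, -0.0874, 1.1058) m
M0: Pc = R·M0+t = (+0.11891, +0.03015, +1.10247); u = 689.3·(+0.11891)/1.10247 + 334.0 = 408.3458, v = 609.6·(+0.03015)/1.10247 + 235.2 = 251.8713
M1: Pc = R·M1+t = (+0.27958, -0.03995, +1.14332); u = 689.3·(+0.27958)/1.14332 + 334.0 = 502.5589, v = 609.6·(-0.03995)/1.14332 + 235.2 = 213.8994
M2: Pc = R·M2+t = (+0.21629, -0.20495, +1.10913); u = 689.3·(+0.21629)/1.10913 + 334.0 = 468.4199, v = 609.6·(-0.20495)/1.10913 + 235.2 = 122.5557
M3: Pc = R·M3+t = (+0.05562, -0.13485, +1.06828); u = 689.3·(+0.05562)/1.06828 + 334.0 = 369.8858, v = 609.6·(-0.13485)/1.06828 + 235.2 = 158.2493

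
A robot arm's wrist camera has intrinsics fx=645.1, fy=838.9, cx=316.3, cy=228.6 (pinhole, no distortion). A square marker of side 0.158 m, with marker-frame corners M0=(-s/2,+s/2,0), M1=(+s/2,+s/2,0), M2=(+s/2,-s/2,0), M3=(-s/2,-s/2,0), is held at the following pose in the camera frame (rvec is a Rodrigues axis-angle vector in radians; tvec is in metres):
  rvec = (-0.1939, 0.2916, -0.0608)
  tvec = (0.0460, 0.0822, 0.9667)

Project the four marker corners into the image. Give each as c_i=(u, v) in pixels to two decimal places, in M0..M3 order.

c0=(298.37, 372.14) c1=(402.43, 366.48) c2=(396.27, 226.77) c3=(295.73, 238.39)

Intrinsics K: fx=645.1, fy=838.9, cx=316.3, cy=228.6
Marker side s = 0.158 m; corners in marker frame (Z=0):
  M0 = (-0.0790, +0.0790, 0)
  M1 = (+0.0790, +0.0790, 0)
  M2 = (+0.0790, -0.0790, 0)
  M3 = (-0.0790, -0.0790, 0)
rvec = (-0.1939, 0.2916, -0.0608), |rvec| = θ = 0.35542 rad = 20.364°
Rodrigues: sinθ=0.34799, 1−cosθ=0.06250; R = I + sinθ·[k]× + (1−cosθ)·[k]×²:
    [+0.95610 +0.03155 +0.29133]
    [-0.08750 +0.97957 +0.18107]
    [-0.27967 -0.19862 +0.93933]
t = (0.0460, 0.0822, 0.9667) m
M0: Pc = R·M0+t = (-0.02704, +0.16650, +0.97310); u = 645.1·(-0.02704)/0.97310 + 316.3 = 298.3748, v = 838.9·(+0.16650)/0.97310 + 228.6 = 372.1364
M1: Pc = R·M1+t = (+0.12402, +0.15267, +0.92892); u = 645.1·(+0.12402)/0.92892 + 316.3 = 402.4309, v = 838.9·(+0.15267)/0.92892 + 228.6 = 366.4786
M2: Pc = R·M2+t = (+0.11904, -0.00210, +0.96030); u = 645.1·(+0.11904)/0.96030 + 316.3 = 396.2672, v = 838.9·(-0.00210)/0.96030 + 228.6 = 226.7666
M3: Pc = R·M3+t = (-0.03202, +0.01173, +1.00448); u = 645.1·(-0.03202)/1.00448 + 316.3 = 295.7331, v = 838.9·(+0.01173)/1.00448 + 228.6 = 238.3936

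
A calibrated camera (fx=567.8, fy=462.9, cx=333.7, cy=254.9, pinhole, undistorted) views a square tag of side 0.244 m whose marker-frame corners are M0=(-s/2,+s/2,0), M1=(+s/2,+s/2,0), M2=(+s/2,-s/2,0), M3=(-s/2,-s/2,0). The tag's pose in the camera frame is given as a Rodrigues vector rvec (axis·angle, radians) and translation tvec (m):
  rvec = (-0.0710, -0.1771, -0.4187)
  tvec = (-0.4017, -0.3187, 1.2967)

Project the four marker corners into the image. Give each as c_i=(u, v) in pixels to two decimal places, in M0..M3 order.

Intrinsics K: fx=567.8, fy=462.9, cx=333.7, cy=254.9
Marker side s = 0.244 m; corners in marker frame (Z=0):
  M0 = (-0.1220, +0.1220, 0)
  M1 = (+0.1220, +0.1220, 0)
  M2 = (+0.1220, -0.1220, 0)
  M3 = (-0.1220, -0.1220, 0)
rvec = (-0.0710, -0.1771, -0.4187), |rvec| = θ = 0.46013 rad = 26.363°
Rodrigues: sinθ=0.44406, 1−cosθ=0.10400; R = I + sinθ·[k]× + (1−cosθ)·[k]×²:
    [+0.89847 +0.41026 -0.15631]
    [-0.39790 +0.91140 +0.10495]
    [+0.18552 -0.03209 +0.98212]
t = (-0.4017, -0.3187, 1.2967) m
M0: Pc = R·M0+t = (-0.46126, -0.15896, +1.27015); u = 567.8·(-0.46126)/1.27015 + 333.7 = 127.5003, v = 462.9·(-0.15896)/1.27015 + 254.9 = 196.9663
M1: Pc = R·M1+t = (-0.24203, -0.25605, +1.31542); u = 567.8·(-0.24203)/1.31542 + 333.7 = 229.2257, v = 462.9·(-0.25605)/1.31542 + 254.9 = 164.7941
M2: Pc = R·M2+t = (-0.34214, -0.47844, +1.32325); u = 567.8·(-0.34214)/1.32325 + 333.7 = 186.8903, v = 462.9·(-0.47844)/1.32325 + 254.9 = 87.5333
M3: Pc = R·M3+t = (-0.56137, -0.38135, +1.27798); u = 567.8·(-0.56137)/1.27798 + 333.7 = 84.2887, v = 462.9·(-0.38135)/1.27798 + 254.9 = 116.7717

c0=(127.50, 196.97) c1=(229.23, 164.79) c2=(186.89, 87.53) c3=(84.29, 116.77)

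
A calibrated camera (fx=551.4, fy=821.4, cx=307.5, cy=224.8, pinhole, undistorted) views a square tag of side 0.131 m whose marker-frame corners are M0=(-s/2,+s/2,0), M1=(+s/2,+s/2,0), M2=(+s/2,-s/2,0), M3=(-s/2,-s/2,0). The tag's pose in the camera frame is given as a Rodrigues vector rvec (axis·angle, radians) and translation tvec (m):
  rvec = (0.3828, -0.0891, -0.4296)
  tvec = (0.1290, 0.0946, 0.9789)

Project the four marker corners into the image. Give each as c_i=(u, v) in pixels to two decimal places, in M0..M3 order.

c0=(359.76, 369.86) c1=(424.94, 324.52) c2=(401.62, 235.11) c3=(333.02, 282.76)

Intrinsics K: fx=551.4, fy=821.4, cx=307.5, cy=224.8
Marker side s = 0.131 m; corners in marker frame (Z=0):
  M0 = (-0.0655, +0.0655, 0)
  M1 = (+0.0655, +0.0655, 0)
  M2 = (+0.0655, -0.0655, 0)
  M3 = (-0.0655, -0.0655, 0)
rvec = (0.3828, -0.0891, -0.4296), |rvec| = θ = 0.58226 rad = 33.361°
Rodrigues: sinθ=0.54992, 1−cosθ=0.16478; R = I + sinθ·[k]× + (1−cosθ)·[k]×²:
    [+0.90644 +0.38916 -0.16408]
    [-0.42231 +0.83908 -0.34293]
    [+0.00422 +0.38014 +0.92492]
t = (0.1290, 0.0946, 0.9789) m
M0: Pc = R·M0+t = (+0.09512, +0.17722, +1.00352); u = 551.4·(+0.09512)/1.00352 + 307.5 = 359.7639, v = 821.4·(+0.17722)/1.00352 + 224.8 = 369.8584
M1: Pc = R·M1+t = (+0.21386, +0.12190, +1.00408); u = 551.4·(+0.21386)/1.00408 + 307.5 = 424.9447, v = 821.4·(+0.12190)/1.00408 + 224.8 = 324.5208
M2: Pc = R·M2+t = (+0.16288, +0.01198, +0.95428); u = 551.4·(+0.16288)/0.95428 + 307.5 = 401.6165, v = 821.4·(+0.01198)/0.95428 + 224.8 = 235.1110
M3: Pc = R·M3+t = (+0.04414, +0.06730, +0.95372); u = 551.4·(+0.04414)/0.95372 + 307.5 = 333.0188, v = 821.4·(+0.06730)/0.95372 + 224.8 = 282.7639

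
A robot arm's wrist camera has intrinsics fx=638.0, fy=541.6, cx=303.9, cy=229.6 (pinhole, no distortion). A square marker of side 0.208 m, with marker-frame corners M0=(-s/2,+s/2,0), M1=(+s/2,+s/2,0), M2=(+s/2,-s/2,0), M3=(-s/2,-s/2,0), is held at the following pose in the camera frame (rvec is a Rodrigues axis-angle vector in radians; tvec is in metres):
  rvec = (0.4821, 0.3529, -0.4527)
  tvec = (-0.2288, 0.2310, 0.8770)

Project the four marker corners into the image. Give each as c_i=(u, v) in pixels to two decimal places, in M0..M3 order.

c0=(127.42, 425.97) c1=(238.00, 403.16) c2=(149.54, 307.48) c3=(38.39, 341.81)

Intrinsics K: fx=638.0, fy=541.6, cx=303.9, cy=229.6
Marker side s = 0.208 m; corners in marker frame (Z=0):
  M0 = (-0.1040, +0.1040, 0)
  M1 = (+0.1040, +0.1040, 0)
  M2 = (+0.1040, -0.1040, 0)
  M3 = (-0.1040, -0.1040, 0)
rvec = (0.4821, 0.3529, -0.4527), |rvec| = θ = 0.74960 rad = 42.949°
Rodrigues: sinθ=0.68134, 1−cosθ=0.26804; R = I + sinθ·[k]× + (1−cosθ)·[k]×²:
    [+0.84283 +0.49264 +0.21666]
    [-0.33032 +0.79137 -0.51441]
    [-0.42488 +0.36200 +0.82972]
t = (-0.2288, 0.2310, 0.8770) m
M0: Pc = R·M0+t = (-0.26522, +0.34766, +0.95883); u = 638.0·(-0.26522)/0.95883 + 303.9 = 127.4248, v = 541.6·(+0.34766)/0.95883 + 229.6 = 425.9744
M1: Pc = R·M1+t = (-0.08991, +0.27895, +0.87046); u = 638.0·(-0.08991)/0.87046 + 303.9 = 238.0001, v = 541.6·(+0.27895)/0.87046 + 229.6 = 403.1619
M2: Pc = R·M2+t = (-0.19238, +0.11434, +0.79517); u = 638.0·(-0.19238)/0.79517 + 303.9 = 149.5444, v = 541.6·(+0.11434)/0.79517 + 229.6 = 307.4814
M3: Pc = R·M3+t = (-0.36769, +0.18305, +0.88354); u = 638.0·(-0.36769)/0.88354 + 303.9 = 38.3935, v = 541.6·(+0.18305)/0.88354 + 229.6 = 341.8083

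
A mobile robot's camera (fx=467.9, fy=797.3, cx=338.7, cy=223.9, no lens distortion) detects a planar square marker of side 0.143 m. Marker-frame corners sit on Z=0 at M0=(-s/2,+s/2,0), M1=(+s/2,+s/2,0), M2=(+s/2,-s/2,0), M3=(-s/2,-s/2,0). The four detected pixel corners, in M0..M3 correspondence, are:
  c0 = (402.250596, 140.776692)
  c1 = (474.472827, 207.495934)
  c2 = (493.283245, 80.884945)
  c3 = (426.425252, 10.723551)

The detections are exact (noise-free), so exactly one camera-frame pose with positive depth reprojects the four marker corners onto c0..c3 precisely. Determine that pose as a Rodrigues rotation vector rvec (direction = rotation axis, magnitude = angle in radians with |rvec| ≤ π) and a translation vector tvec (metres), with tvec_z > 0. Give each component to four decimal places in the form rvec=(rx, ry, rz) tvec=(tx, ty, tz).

rvec=(-0.2568, -0.3789, 0.3857) tvec=(0.1807, -0.1089, 0.7565)

Intrinsics K: fx=467.9, fy=797.3, cx=338.7, cy=223.9
Marker side s = 0.143 m; corners in marker frame (Z=0):
  M0 = (-0.0715, +0.0715, 0)
  M1 = (+0.0715, +0.0715, 0)
  M2 = (+0.0715, -0.0715, 0)
  M3 = (-0.0715, -0.0715, 0)
Detected image corners:
  c0 = (402.250596, 140.776692) px
  c1 = (474.472827, 207.495934) px
  c2 = (493.283245, 80.884945) px
  c3 = (426.425252, 10.723551) px
Planar DLT: solve 8×8 A·h = b for H (H[2,2]=1):
  H  [+668.97663 -335.38118 +450.43988]
  H  [+523.82728 +851.62165 +109.07224]
  H  [+0.40800 -0.41333 +1.00000]
B = K⁻¹H; ‖b₁‖=1.321952, ‖b₂‖=1.321952; λ = 2/(‖b₁‖+‖b₂‖) = 0.756457, sign → tz>0 ⇒ λ=+0.756457
r₁ = λ·B[:,0] = (+0.85813,+0.41032,+0.30864); r₂ = λ·B[:,1] = (-0.31588,+0.89580,-0.31267)
r₃ = r₁×r₂ = (-0.40477,+0.17082,+0.89832); SVD([r₁ r₂ r₃]) → R = UVᵀ:
  R  [+0.85813 -0.31588 -0.40477]
  R  [+0.41032 +0.89580 +0.17082]
  R  [+0.30864 -0.31267 +0.89832]
t = (+0.18065, -0.10895, +0.75646) m
tr R = 2.652249; θ = arccos((tr R − 1)/2) = 0.598602 rad = 34.297°
axis k = ((R−Rᵀ)₃₂, (R−Rᵀ)₁₃, (R−Rᵀ)₂₁) / (2 sinθ) = (-0.429011, -0.633026, +0.644382)
rvec = θ·k = (-0.256807, -0.378930, +0.385728)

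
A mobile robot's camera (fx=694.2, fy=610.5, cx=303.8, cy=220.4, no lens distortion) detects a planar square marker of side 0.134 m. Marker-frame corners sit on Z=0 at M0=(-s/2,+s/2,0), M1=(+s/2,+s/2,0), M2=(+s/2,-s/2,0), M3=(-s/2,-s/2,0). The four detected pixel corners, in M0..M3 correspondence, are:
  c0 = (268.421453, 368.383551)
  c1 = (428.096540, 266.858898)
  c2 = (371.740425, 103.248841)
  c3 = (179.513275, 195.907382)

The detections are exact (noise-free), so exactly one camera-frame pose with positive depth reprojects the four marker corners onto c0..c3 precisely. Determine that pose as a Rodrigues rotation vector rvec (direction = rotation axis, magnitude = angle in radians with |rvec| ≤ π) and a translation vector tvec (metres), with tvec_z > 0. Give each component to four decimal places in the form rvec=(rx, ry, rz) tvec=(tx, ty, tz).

rvec=(0.3275, -0.5135, -0.4433) tvec=(0.0096, 0.0106, 0.4127)

Intrinsics K: fx=694.2, fy=610.5, cx=303.8, cy=220.4
Marker side s = 0.134 m; corners in marker frame (Z=0):
  M0 = (-0.0670, +0.0670, 0)
  M1 = (+0.0670, +0.0670, 0)
  M2 = (+0.0670, -0.0670, 0)
  M3 = (-0.0670, -0.0670, 0)
Detected image corners:
  c0 = (268.421453, 368.383551) px
  c1 = (428.096540, 266.858898) px
  c2 = (371.740425, 103.248841) px
  c3 = (179.513275, 195.907382) px
Planar DLT: solve 8×8 A·h = b for H (H[2,2]=1):
  H  [+1605.15362 +841.00810 +320.00642]
  H  [-502.02094 +1481.67359 +236.00743]
  H  [+0.96200 +0.98353 +1.00000]
B = K⁻¹H; ‖b₁‖=2.422852, ‖b₂‖=2.422852; λ = 2/(‖b₁‖+‖b₂‖) = 0.412737, sign → tz>0 ⇒ λ=+0.412737
r₁ = λ·B[:,0] = (+0.78058,-0.48274,+0.39705); r₂ = λ·B[:,1] = (+0.32237,+0.85515,+0.40594)
r₃ = r₁×r₂ = (-0.53551,-0.18887,+0.82314); SVD([r₁ r₂ r₃]) → R = UVᵀ:
  R  [+0.78058 +0.32237 -0.53551]
  R  [-0.48274 +0.85515 -0.18887]
  R  [+0.39705 +0.40594 +0.82314]
t = (+0.00964, +0.01055, +0.41274) m
tr R = 2.458879; θ = arccos((tr R − 1)/2) = 0.753294 rad = 43.161°
axis k = ((R−Rᵀ)₃₂, (R−Rᵀ)₁₃, (R−Rᵀ)₂₁) / (2 sinθ) = (+0.434775, -0.681650, -0.588493)
rvec = θ·k = (+0.327513, -0.513483, -0.443308)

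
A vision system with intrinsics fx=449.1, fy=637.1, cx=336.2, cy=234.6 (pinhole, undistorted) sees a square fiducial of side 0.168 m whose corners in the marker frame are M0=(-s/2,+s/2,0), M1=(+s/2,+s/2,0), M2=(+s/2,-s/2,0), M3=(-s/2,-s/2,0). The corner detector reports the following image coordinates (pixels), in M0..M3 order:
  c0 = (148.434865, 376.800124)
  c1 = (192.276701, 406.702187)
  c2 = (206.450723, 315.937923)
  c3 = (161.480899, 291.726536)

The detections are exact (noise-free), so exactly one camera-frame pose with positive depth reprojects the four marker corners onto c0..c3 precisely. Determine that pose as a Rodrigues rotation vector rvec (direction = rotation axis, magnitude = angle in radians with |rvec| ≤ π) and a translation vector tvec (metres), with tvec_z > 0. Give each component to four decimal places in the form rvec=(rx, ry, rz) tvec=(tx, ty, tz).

Intrinsics K: fx=449.1, fy=637.1, cx=336.2, cy=234.6
Marker side s = 0.168 m; corners in marker frame (Z=0):
  M0 = (-0.0840, +0.0840, 0)
  M1 = (+0.0840, +0.0840, 0)
  M2 = (+0.0840, -0.0840, 0)
  M3 = (-0.0840, -0.0840, 0)
Detected image corners:
  c0 = (148.434865, 376.800124) px
  c1 = (192.276701, 406.702187) px
  c2 = (206.450723, 315.937923) px
  c3 = (161.480899, 291.726536) px
Planar DLT: solve 8×8 A·h = b for H (H[2,2]=1):
  H  [+194.40610 -75.53943 +176.40757]
  H  [+23.86005 +533.29069 +347.45504]
  H  [-0.39459 +0.03026 +1.00000]
B = K⁻¹H; ‖b₁‖=0.848221, ‖b₂‖=0.848221; λ = 2/(‖b₁‖+‖b₂‖) = 1.178938, sign → tz>0 ⇒ λ=+1.178938
r₁ = λ·B[:,0] = (+0.85859,+0.21545,-0.46520); r₂ = λ·B[:,1] = (-0.22501,+0.97370,+0.03568)
r₃ = r₁×r₂ = (+0.46065,+0.07404,+0.88449); SVD([r₁ r₂ r₃]) → R = UVᵀ:
  R  [+0.85859 -0.22501 +0.46065]
  R  [+0.21545 +0.97370 +0.07404]
  R  [-0.46520 +0.03568 +0.88449]
t = (-0.41947, +0.20884, +1.17894) m
tr R = 2.716779; θ = arccos((tr R − 1)/2) = 0.538674 rad = 30.864°
axis k = ((R−Rᵀ)₃₂, (R−Rᵀ)₁₃, (R−Rᵀ)₂₁) / (2 sinθ) = (-0.037391, +0.902388, +0.429300)
rvec = θ·k = (-0.020141, +0.486093, +0.231253)

rvec=(-0.0201, 0.4861, 0.2313) tvec=(-0.4195, 0.2088, 1.1789)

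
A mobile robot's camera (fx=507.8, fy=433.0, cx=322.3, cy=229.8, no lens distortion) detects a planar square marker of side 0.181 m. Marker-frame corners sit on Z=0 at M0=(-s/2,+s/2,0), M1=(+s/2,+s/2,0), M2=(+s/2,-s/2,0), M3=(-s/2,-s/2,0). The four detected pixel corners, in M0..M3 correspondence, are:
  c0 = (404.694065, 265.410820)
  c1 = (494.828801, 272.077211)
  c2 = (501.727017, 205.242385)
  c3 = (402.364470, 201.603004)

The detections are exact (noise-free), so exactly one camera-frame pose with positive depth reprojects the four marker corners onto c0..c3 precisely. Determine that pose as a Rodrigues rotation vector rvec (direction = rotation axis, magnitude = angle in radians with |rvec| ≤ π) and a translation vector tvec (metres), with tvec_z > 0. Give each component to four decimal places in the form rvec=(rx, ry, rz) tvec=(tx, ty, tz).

rvec=(0.5748, 0.3124, -0.0261) tvec=(0.2505, 0.0180, 0.9996)

Intrinsics K: fx=507.8, fy=433.0, cx=322.3, cy=229.8
Marker side s = 0.181 m; corners in marker frame (Z=0):
  M0 = (-0.0905, +0.0905, 0)
  M1 = (+0.0905, +0.0905, 0)
  M2 = (+0.0905, -0.0905, 0)
  M3 = (-0.0905, -0.0905, 0)
Detected image corners:
  c0 = (404.694065, 265.410820) px
  c1 = (494.828801, 272.077211) px
  c2 = (501.727017, 205.242385) px
  c3 = (402.364470, 201.603004) px
Planar DLT: solve 8×8 A·h = b for H (H[2,2]=1):
  H  [+387.92251 +227.45062 +449.57149]
  H  [-41.45939 +486.00205 +237.58312]
  H  [-0.29790 +0.53090 +1.00000]
B = K⁻¹H; ‖b₁‖=1.000428, ‖b₂‖=1.000428; λ = 2/(‖b₁‖+‖b₂‖) = 0.999572, sign → tz>0 ⇒ λ=+0.999572
r₁ = λ·B[:,0] = (+0.95260,+0.06233,-0.29778); r₂ = λ·B[:,1] = (+0.11091,+0.84029,+0.53067)
r₃ = r₁×r₂ = (+0.28329,-0.53854,+0.79355); SVD([r₁ r₂ r₃]) → R = UVᵀ:
  R  [+0.95260 +0.11091 +0.28329]
  R  [+0.06233 +0.84029 -0.53854]
  R  [-0.29778 +0.53067 +0.79355]
t = (+0.25053, +0.01797, +0.99957) m
tr R = 2.586437; θ = arccos((tr R − 1)/2) = 0.654720 rad = 37.513°
axis k = ((R−Rᵀ)₃₂, (R−Rᵀ)₁₃, (R−Rᵀ)₂₁) / (2 sinθ) = (+0.877934, +0.477118, -0.039889)
rvec = θ·k = (+0.574801, +0.312379, -0.026116)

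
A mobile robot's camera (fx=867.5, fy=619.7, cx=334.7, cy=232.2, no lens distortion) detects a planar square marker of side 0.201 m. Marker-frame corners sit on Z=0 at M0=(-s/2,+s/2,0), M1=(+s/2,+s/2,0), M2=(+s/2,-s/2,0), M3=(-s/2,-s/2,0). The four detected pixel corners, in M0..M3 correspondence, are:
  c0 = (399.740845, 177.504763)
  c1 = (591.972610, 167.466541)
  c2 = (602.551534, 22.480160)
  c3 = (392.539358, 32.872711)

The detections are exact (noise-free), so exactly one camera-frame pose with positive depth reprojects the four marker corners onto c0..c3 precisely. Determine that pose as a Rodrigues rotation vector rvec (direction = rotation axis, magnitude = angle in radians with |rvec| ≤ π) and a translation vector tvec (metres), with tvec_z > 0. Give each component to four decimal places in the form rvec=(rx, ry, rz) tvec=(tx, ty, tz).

rvec=(0.3890, -0.0306, -0.0702) tvec=(0.1614, -0.1797, 0.8635)

Intrinsics K: fx=867.5, fy=619.7, cx=334.7, cy=232.2
Marker side s = 0.201 m; corners in marker frame (Z=0):
  M0 = (-0.1005, +0.1005, 0)
  M1 = (+0.1005, +0.1005, 0)
  M2 = (+0.1005, -0.1005, 0)
  M3 = (-0.1005, -0.1005, 0)
Detected image corners:
  c0 = (399.740845, 177.504763) px
  c1 = (591.972610, 167.466541) px
  c2 = (602.551534, 22.480160) px
  c3 = (392.539358, 32.872711) px
Planar DLT: solve 8×8 A·h = b for H (H[2,2]=1):
  H  [+1008.02132 +210.05797 +496.85441]
  H  [-48.89581 +764.48017 +103.27302]
  H  [+0.01887 +0.43999 +1.00000]
B = K⁻¹H; ‖b₁‖=1.158055, ‖b₂‖=1.158055; λ = 2/(‖b₁‖+‖b₂‖) = 0.863517, sign → tz>0 ⇒ λ=+0.863517
r₁ = λ·B[:,0] = (+0.99711,-0.07424,+0.01629); r₂ = λ·B[:,1] = (+0.06251,+0.92290,+0.37994)
r₃ = r₁×r₂ = (-0.04324,-0.37782,+0.92487); SVD([r₁ r₂ r₃]) → R = UVᵀ:
  R  [+0.99711 +0.06251 -0.04324]
  R  [-0.07424 +0.92290 -0.37782]
  R  [+0.01629 +0.37994 +0.92487]
t = (+0.16141, -0.17965, +0.86352) m
tr R = 2.844873; θ = arccos((tr R − 1)/2) = 0.396452 rad = 22.715°
axis k = ((R−Rᵀ)₃₂, (R−Rᵀ)₁₃, (R−Rᵀ)₂₁) / (2 sinθ) = (+0.981177, -0.077082, -0.177060)
rvec = θ·k = (+0.388990, -0.030559, -0.070196)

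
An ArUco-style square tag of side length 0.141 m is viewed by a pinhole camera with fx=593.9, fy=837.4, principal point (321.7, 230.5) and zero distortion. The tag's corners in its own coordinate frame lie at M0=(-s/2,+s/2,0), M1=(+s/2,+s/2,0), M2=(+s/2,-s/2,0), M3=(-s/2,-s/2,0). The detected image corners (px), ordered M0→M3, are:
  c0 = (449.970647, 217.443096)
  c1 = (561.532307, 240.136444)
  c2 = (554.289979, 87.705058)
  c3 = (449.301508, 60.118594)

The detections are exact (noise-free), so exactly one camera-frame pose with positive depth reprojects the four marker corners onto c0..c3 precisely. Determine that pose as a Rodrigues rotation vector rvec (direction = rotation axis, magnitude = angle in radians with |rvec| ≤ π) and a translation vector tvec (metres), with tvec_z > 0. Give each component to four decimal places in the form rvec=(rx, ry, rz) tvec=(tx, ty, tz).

Intrinsics K: fx=593.9, fy=837.4, cx=321.7, cy=230.5
Marker side s = 0.141 m; corners in marker frame (Z=0):
  M0 = (-0.0705, +0.0705, 0)
  M1 = (+0.0705, +0.0705, 0)
  M2 = (+0.0705, -0.0705, 0)
  M3 = (-0.0705, -0.0705, 0)
Detected image corners:
  c0 = (449.970647, 217.443096) px
  c1 = (561.532307, 240.136444) px
  c2 = (554.289979, 87.705058) px
  c3 = (449.301508, 60.118594) px
Planar DLT: solve 8×8 A·h = b for H (H[2,2]=1):
  H  [+916.15290 -193.80390 +504.84070]
  H  [+223.59276 +1031.26346 +149.20328]
  H  [+0.29571 -0.44136 +1.00000]
B = K⁻¹H; ‖b₁‖=1.425833, ‖b₂‖=1.425833; λ = 2/(‖b₁‖+‖b₂‖) = 0.701344, sign → tz>0 ⇒ λ=+0.701344
r₁ = λ·B[:,0] = (+0.96956,+0.13018,+0.20739); r₂ = λ·B[:,1] = (-0.06119,+0.94891,-0.30954)
r₃ = r₁×r₂ = (-0.23709,+0.28743,+0.92799); SVD([r₁ r₂ r₃]) → R = UVᵀ:
  R  [+0.96956 -0.06119 -0.23709]
  R  [+0.13018 +0.94891 +0.28743]
  R  [+0.20739 -0.30954 +0.92799]
t = (+0.21627, -0.06809, +0.70134) m
tr R = 2.846464; θ = arccos((tr R − 1)/2) = 0.394387 rad = 22.597°
axis k = ((R−Rᵀ)₃₂, (R−Rᵀ)₁₃, (R−Rᵀ)₂₁) / (2 sinθ) = (-0.776819, -0.578394, +0.249025)
rvec = θ·k = (-0.306368, -0.228111, +0.098212)

rvec=(-0.3064, -0.2281, 0.0982) tvec=(0.2163, -0.0681, 0.7013)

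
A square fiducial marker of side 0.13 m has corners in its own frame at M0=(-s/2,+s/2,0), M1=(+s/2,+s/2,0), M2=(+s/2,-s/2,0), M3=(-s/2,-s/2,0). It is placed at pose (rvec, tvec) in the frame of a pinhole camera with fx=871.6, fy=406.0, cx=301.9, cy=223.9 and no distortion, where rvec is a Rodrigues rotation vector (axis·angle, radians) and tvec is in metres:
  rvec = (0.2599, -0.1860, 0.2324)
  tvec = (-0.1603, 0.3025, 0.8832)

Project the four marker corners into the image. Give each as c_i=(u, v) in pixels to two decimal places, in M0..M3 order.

c0=(66.67, 384.75) c1=(192.56, 391.63) c2=(220.98, 341.10) c3=(91.56, 332.35)

Intrinsics K: fx=871.6, fy=406.0, cx=301.9, cy=223.9
Marker side s = 0.13 m; corners in marker frame (Z=0):
  M0 = (-0.0650, +0.0650, 0)
  M1 = (+0.0650, +0.0650, 0)
  M2 = (+0.0650, -0.0650, 0)
  M3 = (-0.0650, -0.0650, 0)
rvec = (0.2599, -0.1860, 0.2324), |rvec| = θ = 0.39516 rad = 22.641°
Rodrigues: sinθ=0.38496, 1−cosθ=0.07707; R = I + sinθ·[k]× + (1−cosθ)·[k]×²:
    [+0.95627 -0.25026 -0.15139]
    [+0.20254 +0.94001 -0.27452]
    [+0.21101 +0.23186 +0.94959]
t = (-0.1603, 0.3025, 0.8832) m
M0: Pc = R·M0+t = (-0.23872, +0.35044, +0.88456); u = 871.6·(-0.23872)/0.88456 + 301.9 = 66.6721, v = 406.0·(+0.35044)/0.88456 + 223.9 = 384.7455
M1: Pc = R·M1+t = (-0.11441, +0.37677, +0.91199); u = 871.6·(-0.11441)/0.91199 + 301.9 = 192.5574, v = 406.0·(+0.37677)/0.91199 + 223.9 = 391.6294
M2: Pc = R·M2+t = (-0.08188, +0.25456, +0.88184); u = 871.6·(-0.08188)/0.88184 + 301.9 = 220.9755, v = 406.0·(+0.25456)/0.88184 + 223.9 = 341.1012
M3: Pc = R·M3+t = (-0.20619, +0.22823, +0.85441); u = 871.6·(-0.20619)/0.85441 + 301.9 = 91.5617, v = 406.0·(+0.22823)/0.85441 + 223.9 = 332.3523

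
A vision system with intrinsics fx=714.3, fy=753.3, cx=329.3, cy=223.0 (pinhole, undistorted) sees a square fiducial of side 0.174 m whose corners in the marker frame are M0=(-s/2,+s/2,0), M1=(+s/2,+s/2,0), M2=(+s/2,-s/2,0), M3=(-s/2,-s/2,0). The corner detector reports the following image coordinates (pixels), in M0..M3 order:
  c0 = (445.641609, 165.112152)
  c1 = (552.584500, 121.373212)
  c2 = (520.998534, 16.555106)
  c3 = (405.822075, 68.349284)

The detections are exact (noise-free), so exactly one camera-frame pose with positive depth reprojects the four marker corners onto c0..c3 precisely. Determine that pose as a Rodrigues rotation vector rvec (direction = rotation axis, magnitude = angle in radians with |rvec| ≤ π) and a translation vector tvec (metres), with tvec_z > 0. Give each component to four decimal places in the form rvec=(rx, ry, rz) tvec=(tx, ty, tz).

Intrinsics K: fx=714.3, fy=753.3, cx=329.3, cy=223.0
Marker side s = 0.174 m; corners in marker frame (Z=0):
  M0 = (-0.0870, +0.0870, 0)
  M1 = (+0.0870, +0.0870, 0)
  M2 = (+0.0870, -0.0870, 0)
  M3 = (-0.0870, -0.0870, 0)
Detected image corners:
  c0 = (445.641609, 165.112152) px
  c1 = (552.584500, 121.373212) px
  c2 = (520.998534, 16.555106) px
  c3 = (405.822075, 68.349284) px
Planar DLT: solve 8×8 A·h = b for H (H[2,2]=1):
  H  [+529.75417 +445.25664 +480.95584]
  H  [-294.25631 +625.03238 +95.49443]
  H  [-0.22336 +0.49788 +1.00000]
B = K⁻¹H; ‖b₁‖=0.931967, ‖b₂‖=0.931967; λ = 2/(‖b₁‖+‖b₂‖) = 1.073000, sign → tz>0 ⇒ λ=+1.073000
r₁ = λ·B[:,0] = (+0.90627,-0.34819,-0.23967); r₂ = λ·B[:,1] = (+0.42257,+0.73215,+0.53422)
r₃ = r₁×r₂ = (-0.01054,-0.58542,+0.81066); SVD([r₁ r₂ r₃]) → R = UVᵀ:
  R  [+0.90627 +0.42257 -0.01054]
  R  [-0.34819 +0.73215 -0.58542]
  R  [-0.23967 +0.53422 +0.81066]
t = (+0.22781, -0.18162, +1.07300) m
tr R = 2.449078; θ = arccos((tr R − 1)/2) = 0.760431 rad = 43.569°
axis k = ((R−Rᵀ)₃₂, (R−Rᵀ)₁₃, (R−Rᵀ)₂₁) / (2 sinθ) = (+0.812239, +0.166219, -0.559142)
rvec = θ·k = (+0.617651, +0.126398, -0.425189)

rvec=(0.6177, 0.1264, -0.4252) tvec=(0.2278, -0.1816, 1.0730)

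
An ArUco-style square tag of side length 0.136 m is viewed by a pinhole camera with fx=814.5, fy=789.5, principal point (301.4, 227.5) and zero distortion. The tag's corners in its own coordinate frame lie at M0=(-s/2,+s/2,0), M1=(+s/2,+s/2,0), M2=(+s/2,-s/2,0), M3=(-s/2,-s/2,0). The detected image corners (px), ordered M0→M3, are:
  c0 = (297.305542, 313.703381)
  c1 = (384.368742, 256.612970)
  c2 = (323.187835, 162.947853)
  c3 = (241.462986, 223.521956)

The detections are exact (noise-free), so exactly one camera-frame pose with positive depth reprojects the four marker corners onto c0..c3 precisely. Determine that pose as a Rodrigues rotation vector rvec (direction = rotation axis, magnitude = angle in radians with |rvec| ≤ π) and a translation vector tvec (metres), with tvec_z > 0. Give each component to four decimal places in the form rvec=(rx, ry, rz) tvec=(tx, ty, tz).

rvec=(-0.0659, 0.4496, -0.5807) tvec=(0.0104, 0.0148, 0.9812)

Intrinsics K: fx=814.5, fy=789.5, cx=301.4, cy=227.5
Marker side s = 0.136 m; corners in marker frame (Z=0):
  M0 = (-0.0680, +0.0680, 0)
  M1 = (+0.0680, +0.0680, 0)
  M2 = (+0.0680, -0.0680, 0)
  M3 = (-0.0680, -0.0680, 0)
Detected image corners:
  c0 = (297.305542, 313.703381) px
  c1 = (384.368742, 256.612970) px
  c2 = (323.187835, 162.947853) px
  c3 = (241.462986, 223.521956) px
Planar DLT: solve 8×8 A·h = b for H (H[2,2]=1):
  H  [+495.90963 +371.01765 +310.06113]
  H  [-528.24146 +630.50870 +239.40643]
  H  [-0.39920 -0.18834 +1.00000]
B = K⁻¹H; ‖b₁‖=1.019184, ‖b₂‖=1.019184; λ = 2/(‖b₁‖+‖b₂‖) = 0.981177, sign → tz>0 ⇒ λ=+0.981177
r₁ = λ·B[:,0] = (+0.74233,-0.54362,-0.39169); r₂ = λ·B[:,1] = (+0.51532,+0.83684,-0.18479)
r₃ = r₁×r₂ = (+0.42823,-0.06467,+0.90135); SVD([r₁ r₂ r₃]) → R = UVᵀ:
  R  [+0.74233 +0.51532 +0.42823]
  R  [-0.54362 +0.83684 -0.06467]
  R  [-0.39169 -0.18479 +0.90135]
t = (+0.01043, +0.01480, +0.98118) m
tr R = 2.480518; θ = arccos((tr R − 1)/2) = 0.737341 rad = 42.247°
axis k = ((R−Rᵀ)₃₂, (R−Rᵀ)₁₃, (R−Rᵀ)₂₁) / (2 sinθ) = (-0.089338, +0.609768, -0.787529)
rvec = θ·k = (-0.065872, +0.449607, -0.580677)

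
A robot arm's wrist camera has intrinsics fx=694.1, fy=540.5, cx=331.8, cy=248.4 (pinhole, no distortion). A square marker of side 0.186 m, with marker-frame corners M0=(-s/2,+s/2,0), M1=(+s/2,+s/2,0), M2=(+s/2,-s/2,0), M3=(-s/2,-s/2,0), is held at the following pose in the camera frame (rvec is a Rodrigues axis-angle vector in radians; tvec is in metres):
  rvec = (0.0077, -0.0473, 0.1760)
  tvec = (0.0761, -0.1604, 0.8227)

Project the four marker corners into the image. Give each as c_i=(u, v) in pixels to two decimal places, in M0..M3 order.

c0=(304.96, 192.21) c1=(458.69, 214.06) c2=(486.14, 94.32) c3=(332.59, 71.16)

Intrinsics K: fx=694.1, fy=540.5, cx=331.8, cy=248.4
Marker side s = 0.186 m; corners in marker frame (Z=0):
  M0 = (-0.0930, +0.0930, 0)
  M1 = (+0.0930, +0.0930, 0)
  M2 = (+0.0930, -0.0930, 0)
  M3 = (-0.0930, -0.0930, 0)
rvec = (0.0077, -0.0473, 0.1760), |rvec| = θ = 0.18241 rad = 10.451°
Rodrigues: sinθ=0.18140, 1−cosθ=0.01659; R = I + sinθ·[k]× + (1−cosθ)·[k]×²:
    [+0.98344 -0.17521 -0.04636]
    [+0.17484 +0.98453 -0.01181]
    [+0.04771 +0.00351 +0.99885]
t = (0.0761, -0.1604, 0.8227) m
M0: Pc = R·M0+t = (-0.03165, -0.08510, +0.81859); u = 694.1·(-0.03165)/0.81859 + 331.8 = 304.9597, v = 540.5·(-0.08510)/0.81859 + 248.4 = 192.2102
M1: Pc = R·M1+t = (+0.15127, -0.05258, +0.82746); u = 694.1·(+0.15127)/0.82746 + 331.8 = 458.6859, v = 540.5·(-0.05258)/0.82746 + 248.4 = 214.0556
M2: Pc = R·M2+t = (+0.18385, -0.23570, +0.82681); u = 694.1·(+0.18385)/0.82681 + 331.8 = 486.1437, v = 540.5·(-0.23570)/0.82681 + 248.4 = 94.3188
M3: Pc = R·M3+t = (+0.00093, -0.26822, +0.81794); u = 694.1·(+0.00093)/0.81794 + 331.8 = 332.5929, v = 540.5·(-0.26822)/0.81794 + 248.4 = 71.1569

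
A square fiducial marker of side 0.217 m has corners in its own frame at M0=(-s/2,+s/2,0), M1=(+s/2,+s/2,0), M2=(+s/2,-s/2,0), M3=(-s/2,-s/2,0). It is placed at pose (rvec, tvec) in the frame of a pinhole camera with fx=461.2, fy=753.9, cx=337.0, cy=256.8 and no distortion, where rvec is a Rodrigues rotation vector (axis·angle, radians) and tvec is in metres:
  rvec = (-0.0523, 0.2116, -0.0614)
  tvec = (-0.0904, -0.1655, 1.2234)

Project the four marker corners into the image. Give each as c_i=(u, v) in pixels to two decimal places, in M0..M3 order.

Intrinsics K: fx=461.2, fy=753.9, cx=337.0, cy=256.8
Marker side s = 0.217 m; corners in marker frame (Z=0):
  M0 = (-0.1085, +0.1085, 0)
  M1 = (+0.1085, +0.1085, 0)
  M2 = (+0.1085, -0.1085, 0)
  M3 = (-0.1085, -0.1085, 0)
rvec = (-0.0523, 0.2116, -0.0614), |rvec| = θ = 0.22645 rad = 12.975°
Rodrigues: sinθ=0.22452, 1−cosθ=0.02553; R = I + sinθ·[k]× + (1−cosθ)·[k]×²:
    [+0.97583 +0.05537 +0.21139]
    [-0.06639 +0.99676 +0.04539]
    [-0.20820 -0.05832 +0.97635]
t = (-0.0904, -0.1655, 1.2234) m
M0: Pc = R·M0+t = (-0.19027, -0.05015, +1.23966); u = 461.2·(-0.19027)/1.23966 + 337.0 = 266.2124, v = 753.9·(-0.05015)/1.23966 + 256.8 = 226.3022
M1: Pc = R·M1+t = (+0.02148, -0.06455, +1.19448); u = 461.2·(+0.02148)/1.19448 + 337.0 = 345.2955, v = 753.9·(-0.06455)/1.19448 + 256.8 = 216.0564
M2: Pc = R·M2+t = (+0.00947, -0.28085, +1.20714); u = 461.2·(+0.00947)/1.20714 + 337.0 = 340.6183, v = 753.9·(-0.28085)/1.20714 + 256.8 = 81.3985
M3: Pc = R·M3+t = (-0.20228, -0.26645, +1.25232); u = 461.2·(-0.20228)/1.25232 + 337.0 = 262.5030, v = 753.9·(-0.26645)/1.25232 + 256.8 = 96.3987

c0=(266.21, 226.30) c1=(345.30, 216.06) c2=(340.62, 81.40) c3=(262.50, 96.40)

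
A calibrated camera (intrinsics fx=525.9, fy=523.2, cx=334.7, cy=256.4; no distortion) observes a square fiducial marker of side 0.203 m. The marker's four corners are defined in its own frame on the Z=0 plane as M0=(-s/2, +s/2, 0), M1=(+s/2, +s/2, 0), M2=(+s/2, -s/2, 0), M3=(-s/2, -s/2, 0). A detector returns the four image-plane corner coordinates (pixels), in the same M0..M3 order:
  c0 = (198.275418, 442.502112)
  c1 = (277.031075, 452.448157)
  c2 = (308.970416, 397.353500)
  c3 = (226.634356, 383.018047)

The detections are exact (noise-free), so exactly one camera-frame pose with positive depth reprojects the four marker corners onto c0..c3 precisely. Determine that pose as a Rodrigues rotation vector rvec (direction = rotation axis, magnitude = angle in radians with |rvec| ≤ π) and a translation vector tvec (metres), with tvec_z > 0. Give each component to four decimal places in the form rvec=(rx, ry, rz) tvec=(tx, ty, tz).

Intrinsics K: fx=525.9, fy=523.2, cx=334.7, cy=256.4
Marker side s = 0.203 m; corners in marker frame (Z=0):
  M0 = (-0.1015, +0.1015, 0)
  M1 = (+0.1015, +0.1015, 0)
  M2 = (+0.1015, -0.1015, 0)
  M3 = (-0.1015, -0.1015, 0)
Detected image corners:
  c0 = (198.275418, 442.502112) px
  c1 = (277.031075, 452.448157) px
  c2 = (308.970416, 397.353500) px
  c3 = (226.634356, 383.018047) px
Planar DLT: solve 8×8 A·h = b for H (H[2,2]=1):
  H  [+473.98956 -64.43857 +253.47080]
  H  [+187.89415 +421.67161 +419.98985]
  H  [+0.30670 +0.33377 +1.00000]
B = K⁻¹H; ‖b₁‖=0.797652, ‖b₂‖=0.797652; λ = 2/(‖b₁‖+‖b₂‖) = 1.253680, sign → tz>0 ⇒ λ=+1.253680
r₁ = λ·B[:,0] = (+0.88522,+0.26180,+0.38450); r₂ = λ·B[:,1] = (-0.41993,+0.80534,+0.41845)
r₃ = r₁×r₂ = (-0.20010,-0.53188,+0.82284); SVD([r₁ r₂ r₃]) → R = UVᵀ:
  R  [+0.88522 -0.41993 -0.20010]
  R  [+0.26180 +0.80534 -0.53188]
  R  [+0.38450 +0.41845 +0.82284]
t = (-0.19364, +0.39199, +1.25368) m
tr R = 2.513399; θ = arccos((tr R − 1)/2) = 0.712547 rad = 40.826°
axis k = ((R−Rᵀ)₃₂, (R−Rᵀ)₁₃, (R−Rᵀ)₂₁) / (2 sinθ) = (+0.726811, -0.447105, +0.521386)
rvec = θ·k = (+0.517887, -0.318583, +0.371512)

rvec=(0.5179, -0.3186, 0.3715) tvec=(-0.1936, 0.3920, 1.2537)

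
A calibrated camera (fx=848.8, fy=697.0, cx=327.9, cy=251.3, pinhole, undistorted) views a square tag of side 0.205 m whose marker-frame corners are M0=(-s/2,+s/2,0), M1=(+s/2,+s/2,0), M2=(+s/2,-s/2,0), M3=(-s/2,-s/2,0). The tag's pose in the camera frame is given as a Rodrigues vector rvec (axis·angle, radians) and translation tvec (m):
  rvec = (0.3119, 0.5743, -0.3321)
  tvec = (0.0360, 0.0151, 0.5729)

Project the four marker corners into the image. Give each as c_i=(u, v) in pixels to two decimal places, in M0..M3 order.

c0=(321.27, 390.08) c1=(577.14, 362.44) c2=(460.29, 110.95) c3=(210.28, 188.72)

Intrinsics K: fx=848.8, fy=697.0, cx=327.9, cy=251.3
Marker side s = 0.205 m; corners in marker frame (Z=0):
  M0 = (-0.1025, +0.1025, 0)
  M1 = (+0.1025, +0.1025, 0)
  M2 = (+0.1025, -0.1025, 0)
  M3 = (-0.1025, -0.1025, 0)
rvec = (0.3119, 0.5743, -0.3321), |rvec| = θ = 0.73307 rad = 42.002°
Rodrigues: sinθ=0.66915, 1−cosθ=0.25688; R = I + sinθ·[k]× + (1−cosθ)·[k]×²:
    [+0.78962 +0.38877 +0.47471]
    [-0.21752 +0.90078 -0.37587]
    [-0.57374 +0.19354 +0.79584]
t = (0.0360, 0.0151, 0.5729) m
M0: Pc = R·M0+t = (-0.00509, +0.12973, +0.65155); u = 848.8·(-0.00509)/0.65155 + 327.9 = 321.2717, v = 697.0·(+0.12973)/0.65155 + 251.3 = 390.0760
M1: Pc = R·M1+t = (+0.15679, +0.08513, +0.53393); u = 848.8·(+0.15679)/0.53393 + 327.9 = 577.1450, v = 697.0·(+0.08513)/0.53393 + 251.3 = 362.4352
M2: Pc = R·M2+t = (+0.07709, -0.09953, +0.49425); u = 848.8·(+0.07709)/0.49425 + 327.9 = 460.2858, v = 697.0·(-0.09953)/0.49425 + 251.3 = 110.9480
M3: Pc = R·M3+t = (-0.08479, -0.05493, +0.61187); u = 848.8·(-0.08479)/0.61187 + 327.9 = 210.2843, v = 697.0·(-0.05493)/0.61187 + 251.3 = 188.7232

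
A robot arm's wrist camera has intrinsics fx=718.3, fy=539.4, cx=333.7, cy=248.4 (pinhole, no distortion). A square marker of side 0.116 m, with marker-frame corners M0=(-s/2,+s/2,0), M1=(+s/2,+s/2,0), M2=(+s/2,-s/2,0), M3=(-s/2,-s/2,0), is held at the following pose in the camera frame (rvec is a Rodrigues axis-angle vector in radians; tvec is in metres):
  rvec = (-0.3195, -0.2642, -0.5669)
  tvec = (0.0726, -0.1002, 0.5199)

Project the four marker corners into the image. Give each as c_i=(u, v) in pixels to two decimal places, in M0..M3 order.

Intrinsics K: fx=718.3, fy=539.4, cx=333.7, cy=248.4
Marker side s = 0.116 m; corners in marker frame (Z=0):
  M0 = (-0.0580, +0.0580, 0)
  M1 = (+0.0580, +0.0580, 0)
  M2 = (+0.0580, -0.0580, 0)
  M3 = (-0.0580, -0.0580, 0)
rvec = (-0.3195, -0.2642, -0.5669), |rvec| = θ = 0.70232 rad = 40.240°
Rodrigues: sinθ=0.64599, 1−cosθ=0.23666; R = I + sinθ·[k]× + (1−cosθ)·[k]×²:
    [+0.81232 +0.56193 -0.15611]
    [-0.48093 +0.79683 +0.36573]
    [+0.32991 -0.22201 +0.91753]
t = (0.0726, -0.1002, 0.5199) m
M0: Pc = R·M0+t = (+0.05808, -0.02609, +0.48789); u = 718.3·(+0.05808)/0.48789 + 333.7 = 419.2052, v = 539.4·(-0.02609)/0.48789 + 248.4 = 219.5558
M1: Pc = R·M1+t = (+0.15231, -0.08188, +0.52616); u = 718.3·(+0.15231)/0.52616 + 333.7 = 541.6258, v = 539.4·(-0.08188)/0.52616 + 248.4 = 164.4616
M2: Pc = R·M2+t = (+0.08712, -0.17431, +0.55191); u = 718.3·(+0.08712)/0.55191 + 333.7 = 447.0880, v = 539.4·(-0.17431)/0.55191 + 248.4 = 78.0412
M3: Pc = R·M3+t = (-0.00711, -0.11852, +0.51364); u = 718.3·(-0.00711)/0.51364 + 333.7 = 323.7619, v = 539.4·(-0.11852)/0.51364 + 248.4 = 123.9341

c0=(419.21, 219.56) c1=(541.63, 164.46) c2=(447.09, 78.04) c3=(323.76, 123.93)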